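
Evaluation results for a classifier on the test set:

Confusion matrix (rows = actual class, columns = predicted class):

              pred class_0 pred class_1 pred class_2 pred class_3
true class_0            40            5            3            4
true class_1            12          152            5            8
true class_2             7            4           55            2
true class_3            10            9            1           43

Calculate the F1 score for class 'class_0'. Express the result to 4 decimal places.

0.6612

Take TP from the diagonal, FP from the rest of the 'class_0' prediction marginal, FN from the rest of the 'class_0' actual marginal.
F1 score = 2·TP/(2·TP+FP+FN).
class_0: TP=40, FP=12+7+10=29, FN=5+3+4=12 → 80/121 = 0.66116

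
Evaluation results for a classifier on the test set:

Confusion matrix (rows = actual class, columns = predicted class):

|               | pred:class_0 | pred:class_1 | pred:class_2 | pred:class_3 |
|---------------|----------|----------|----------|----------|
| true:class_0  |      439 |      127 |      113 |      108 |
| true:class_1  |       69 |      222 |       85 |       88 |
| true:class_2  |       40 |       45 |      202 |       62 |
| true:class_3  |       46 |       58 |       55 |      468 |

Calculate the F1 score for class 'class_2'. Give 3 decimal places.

0.502

Take TP from the diagonal, FP from the rest of the 'class_2' prediction marginal, FN from the rest of the 'class_2' actual marginal.
F1 score = 2·TP/(2·TP+FP+FN).
class_2: TP=202, FP=113+85+55=253, FN=40+45+62=147 → 404/804 = 0.5025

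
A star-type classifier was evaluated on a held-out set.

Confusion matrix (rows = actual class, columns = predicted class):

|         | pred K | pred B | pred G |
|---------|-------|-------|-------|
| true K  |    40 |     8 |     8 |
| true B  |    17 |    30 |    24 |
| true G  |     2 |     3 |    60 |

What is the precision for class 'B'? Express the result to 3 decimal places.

0.732

Take TP from the diagonal, FP from the rest of the 'B' prediction marginal, FN from the rest of the 'B' actual marginal.
precision = TP/(TP+FP).
B: TP=30, FP=8+3=11 → 30/41 = 0.7317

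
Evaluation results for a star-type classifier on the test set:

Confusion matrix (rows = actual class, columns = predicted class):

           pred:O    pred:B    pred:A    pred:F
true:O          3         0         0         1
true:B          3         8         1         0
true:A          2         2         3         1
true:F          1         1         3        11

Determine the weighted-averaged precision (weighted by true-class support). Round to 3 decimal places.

Per-class precision (TP/(TP+FP)):
  O: TP=3, FP=3+2+1=6 → 3/9 = 0.3333
  B: TP=8, FP=0+2+1=3 → 8/11 = 0.7273
  A: TP=3, FP=0+1+3=4 → 3/7 = 0.4286
  F: TP=11, FP=1+0+1=2 → 11/13 = 0.8462
Weighted-precision = Σ (supportᵢ/N)·precisionᵢ with N=40: (4/40)·0.3333 + (12/40)·0.7273 + (8/40)·0.4286 + (16/40)·0.8462 = 0.676

0.676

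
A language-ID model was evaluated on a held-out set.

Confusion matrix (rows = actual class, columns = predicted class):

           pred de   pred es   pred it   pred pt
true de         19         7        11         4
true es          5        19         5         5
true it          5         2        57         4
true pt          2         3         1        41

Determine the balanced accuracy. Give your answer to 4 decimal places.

Balanced accuracy = mean of per-class recall.
  de: recall = 19/41 = 0.46341
  es: recall = 19/34 = 0.55882
  it: recall = 57/68 = 0.83824
  pt: recall = 41/47 = 0.87234
Mean = (0.46341 + 0.55882 + 0.83824 + 0.87234) / 4 = 0.6832

0.6832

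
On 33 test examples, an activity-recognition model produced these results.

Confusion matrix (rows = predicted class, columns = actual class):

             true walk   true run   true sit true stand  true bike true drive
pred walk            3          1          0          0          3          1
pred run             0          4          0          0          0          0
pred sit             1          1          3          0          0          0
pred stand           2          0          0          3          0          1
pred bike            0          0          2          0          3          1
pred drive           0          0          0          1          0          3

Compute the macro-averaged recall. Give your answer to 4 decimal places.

Per-class recall (TP/(TP+FN)):
  walk: TP=3, FN=0+1+2+0+0=3 → 3/6 = 0.50000
  run: TP=4, FN=1+1+0+0+0=2 → 4/6 = 0.66667
  sit: TP=3, FN=0+0+0+2+0=2 → 3/5 = 0.60000
  stand: TP=3, FN=0+0+0+0+1=1 → 3/4 = 0.75000
  bike: TP=3, FN=3+0+0+0+0=3 → 3/6 = 0.50000
  drive: TP=3, FN=1+0+0+1+1=3 → 3/6 = 0.50000
Macro-recall = mean = (0.50000 + 0.66667 + 0.60000 + 0.75000 + 0.50000 + 0.50000) / 6 = 0.5861

0.5861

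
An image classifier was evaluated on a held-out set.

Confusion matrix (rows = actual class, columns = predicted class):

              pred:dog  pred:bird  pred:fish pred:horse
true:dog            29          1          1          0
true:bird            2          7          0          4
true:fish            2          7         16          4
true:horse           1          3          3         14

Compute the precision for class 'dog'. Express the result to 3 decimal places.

One-vs-rest for 'dog': TP = diagonal; FP = other classes predicted 'dog'; FN = 'dog' predicted as other.
precision = TP/(TP+FP).
dog: TP=29, FP=2+2+1=5 → 29/34 = 0.8529

0.853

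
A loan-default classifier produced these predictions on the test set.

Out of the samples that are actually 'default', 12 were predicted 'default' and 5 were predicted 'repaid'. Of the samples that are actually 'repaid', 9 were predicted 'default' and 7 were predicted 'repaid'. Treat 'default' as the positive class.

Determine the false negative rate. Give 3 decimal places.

0.294

FNR = FN/(FN+TP) = 5/(5+12) = 0.294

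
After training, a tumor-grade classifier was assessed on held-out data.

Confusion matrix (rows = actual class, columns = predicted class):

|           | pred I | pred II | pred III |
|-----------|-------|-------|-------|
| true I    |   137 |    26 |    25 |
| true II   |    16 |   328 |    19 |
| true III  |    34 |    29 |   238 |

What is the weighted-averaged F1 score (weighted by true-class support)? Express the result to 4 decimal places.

0.8243

Per-class F1 score (2·TP/(2·TP+FP+FN)):
  I: TP=137, FP=16+34=50, FN=26+25=51 → 274/375 = 0.73067
  II: TP=328, FP=26+29=55, FN=16+19=35 → 656/746 = 0.87936
  III: TP=238, FP=25+19=44, FN=34+29=63 → 476/583 = 0.81647
Weighted-F1 score = Σ (supportᵢ/N)·F1 scoreᵢ with N=852: (188/852)·0.73067 + (363/852)·0.87936 + (301/852)·0.81647 = 0.8243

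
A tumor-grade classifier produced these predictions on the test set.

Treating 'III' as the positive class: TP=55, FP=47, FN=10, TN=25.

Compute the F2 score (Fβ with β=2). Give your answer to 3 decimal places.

0.760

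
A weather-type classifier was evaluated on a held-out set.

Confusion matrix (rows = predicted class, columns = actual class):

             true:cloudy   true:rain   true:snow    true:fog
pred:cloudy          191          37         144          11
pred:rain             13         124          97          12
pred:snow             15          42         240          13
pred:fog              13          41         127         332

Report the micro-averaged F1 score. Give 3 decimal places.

Micro-averaging pools counts across classes: ΣTP=887, ΣFP=565, ΣFN=565.
Micro-F1 score = 2·TP/(2·TP+FP+FN) on pooled counts = 0.611 (equals overall accuracy in single-label multiclass).

0.611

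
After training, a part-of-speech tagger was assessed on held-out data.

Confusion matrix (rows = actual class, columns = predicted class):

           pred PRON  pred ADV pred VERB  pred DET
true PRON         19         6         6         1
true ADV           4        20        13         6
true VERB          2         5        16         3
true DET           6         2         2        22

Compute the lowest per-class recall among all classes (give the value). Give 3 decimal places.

Per-class recall (TP/(TP+FN)):
  PRON: TP=19, FN=6+6+1=13 → 19/32 = 0.5938
  ADV: TP=20, FN=4+13+6=23 → 20/43 = 0.4651
  VERB: TP=16, FN=2+5+3=10 → 16/26 = 0.6154
  DET: TP=22, FN=6+2+2=10 → 22/32 = 0.6875
Lowest is class 'ADV' with recall = 0.465.

0.465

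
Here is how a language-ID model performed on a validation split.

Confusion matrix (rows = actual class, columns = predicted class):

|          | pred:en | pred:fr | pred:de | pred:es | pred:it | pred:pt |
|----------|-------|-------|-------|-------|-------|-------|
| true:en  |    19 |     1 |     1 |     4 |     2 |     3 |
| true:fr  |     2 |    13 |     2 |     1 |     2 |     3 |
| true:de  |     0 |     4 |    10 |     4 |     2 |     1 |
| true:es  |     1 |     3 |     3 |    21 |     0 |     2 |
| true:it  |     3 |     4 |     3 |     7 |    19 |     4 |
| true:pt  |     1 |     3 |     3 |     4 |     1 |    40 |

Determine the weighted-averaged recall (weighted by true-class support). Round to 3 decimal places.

Per-class recall (TP/(TP+FN)):
  en: TP=19, FN=1+1+4+2+3=11 → 19/30 = 0.6333
  fr: TP=13, FN=2+2+1+2+3=10 → 13/23 = 0.5652
  de: TP=10, FN=0+4+4+2+1=11 → 10/21 = 0.4762
  es: TP=21, FN=1+3+3+0+2=9 → 21/30 = 0.7000
  it: TP=19, FN=3+4+3+7+4=21 → 19/40 = 0.4750
  pt: TP=40, FN=1+3+3+4+1=12 → 40/52 = 0.7692
Weighted-recall = Σ (supportᵢ/N)·recallᵢ with N=196: (30/196)·0.6333 + (23/196)·0.5652 + (21/196)·0.4762 + (30/196)·0.7000 + (40/196)·0.4750 + (52/196)·0.7692 = 0.622

0.622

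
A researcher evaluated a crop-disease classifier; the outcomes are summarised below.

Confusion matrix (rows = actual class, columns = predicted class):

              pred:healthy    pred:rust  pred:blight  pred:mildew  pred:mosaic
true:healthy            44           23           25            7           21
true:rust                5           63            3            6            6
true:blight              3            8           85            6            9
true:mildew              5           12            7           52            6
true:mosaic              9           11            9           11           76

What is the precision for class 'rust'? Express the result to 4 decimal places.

0.5385

One-vs-rest for 'rust': TP = diagonal; FP = other classes predicted 'rust'; FN = 'rust' predicted as other.
precision = TP/(TP+FP).
rust: TP=63, FP=23+8+12+11=54 → 63/117 = 0.53846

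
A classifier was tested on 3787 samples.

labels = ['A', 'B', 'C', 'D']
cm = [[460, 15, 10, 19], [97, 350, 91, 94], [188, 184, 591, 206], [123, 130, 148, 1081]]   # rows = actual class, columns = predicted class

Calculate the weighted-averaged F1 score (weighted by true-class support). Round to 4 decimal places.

Per-class F1 score (2·TP/(2·TP+FP+FN)):
  A: TP=460, FP=97+188+123=408, FN=15+10+19=44 → 920/1372 = 0.67055
  B: TP=350, FP=15+184+130=329, FN=97+91+94=282 → 700/1311 = 0.53394
  C: TP=591, FP=10+91+148=249, FN=188+184+206=578 → 1182/2009 = 0.58835
  D: TP=1081, FP=19+94+206=319, FN=123+130+148=401 → 2162/2882 = 0.75017
Weighted-F1 score = Σ (supportᵢ/N)·F1 scoreᵢ with N=3787: (504/3787)·0.67055 + (632/3787)·0.53394 + (1169/3787)·0.58835 + (1482/3787)·0.75017 = 0.6535

0.6535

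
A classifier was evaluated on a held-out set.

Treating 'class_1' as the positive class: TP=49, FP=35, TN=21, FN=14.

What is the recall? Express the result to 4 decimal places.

0.7778

Recall = TP/(TP+FN) = 49/(49+14) = 49/63 = 0.7778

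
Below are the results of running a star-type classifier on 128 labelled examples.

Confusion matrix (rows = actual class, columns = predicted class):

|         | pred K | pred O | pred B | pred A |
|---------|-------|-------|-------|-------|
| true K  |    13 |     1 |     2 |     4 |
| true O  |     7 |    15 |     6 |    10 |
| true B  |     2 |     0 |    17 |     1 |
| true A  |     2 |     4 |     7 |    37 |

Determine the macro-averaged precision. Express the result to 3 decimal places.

0.634

Per-class precision (TP/(TP+FP)):
  K: TP=13, FP=7+2+2=11 → 13/24 = 0.5417
  O: TP=15, FP=1+0+4=5 → 15/20 = 0.7500
  B: TP=17, FP=2+6+7=15 → 17/32 = 0.5313
  A: TP=37, FP=4+10+1=15 → 37/52 = 0.7115
Macro-precision = mean = (0.5417 + 0.7500 + 0.5313 + 0.7115) / 4 = 0.634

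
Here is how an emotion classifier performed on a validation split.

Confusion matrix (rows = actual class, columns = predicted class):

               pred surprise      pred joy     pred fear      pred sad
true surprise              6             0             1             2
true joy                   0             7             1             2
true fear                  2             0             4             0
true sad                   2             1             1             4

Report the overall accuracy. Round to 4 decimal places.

0.6364

Accuracy = trace / total = (6+7+4+4=21) / 33 = 21/33 = 0.6364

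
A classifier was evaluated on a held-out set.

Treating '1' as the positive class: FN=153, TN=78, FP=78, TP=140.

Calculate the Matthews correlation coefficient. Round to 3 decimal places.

MCC = (TP·TN − FP·FN) / √((TP+FP)(TP+FN)(TN+FP)(TN+FN))
Numerator = 140·78 − 78·153 = -1014
Denominator = √(218·293·156·231) = √2301763464 = 47976.6971
MCC = -1014 / 47976.6971 = -0.021

-0.021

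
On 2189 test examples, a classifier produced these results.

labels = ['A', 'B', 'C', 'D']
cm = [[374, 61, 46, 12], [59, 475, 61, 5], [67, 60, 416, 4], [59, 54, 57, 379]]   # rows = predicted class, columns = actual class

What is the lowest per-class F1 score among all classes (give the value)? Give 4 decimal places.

0.7110

Per-class F1 score (2·TP/(2·TP+FP+FN)):
  A: TP=374, FP=61+46+12=119, FN=59+67+59=185 → 748/1052 = 0.71103
  B: TP=475, FP=59+61+5=125, FN=61+60+54=175 → 950/1250 = 0.76000
  C: TP=416, FP=67+60+4=131, FN=46+61+57=164 → 832/1127 = 0.73824
  D: TP=379, FP=59+54+57=170, FN=12+5+4=21 → 758/949 = 0.79874
Lowest is class 'A' with F1 score = 0.7110.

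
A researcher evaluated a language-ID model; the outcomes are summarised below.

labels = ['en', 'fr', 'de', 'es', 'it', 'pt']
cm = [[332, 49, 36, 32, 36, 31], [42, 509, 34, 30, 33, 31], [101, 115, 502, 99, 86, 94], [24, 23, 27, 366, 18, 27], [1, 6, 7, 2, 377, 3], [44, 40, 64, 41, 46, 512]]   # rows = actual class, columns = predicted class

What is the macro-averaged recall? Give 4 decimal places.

0.7148

Per-class recall (TP/(TP+FN)):
  en: TP=332, FN=49+36+32+36+31=184 → 332/516 = 0.64341
  fr: TP=509, FN=42+34+30+33+31=170 → 509/679 = 0.74963
  de: TP=502, FN=101+115+99+86+94=495 → 502/997 = 0.50351
  es: TP=366, FN=24+23+27+18+27=119 → 366/485 = 0.75464
  it: TP=377, FN=1+6+7+2+3=19 → 377/396 = 0.95202
  pt: TP=512, FN=44+40+64+41+46=235 → 512/747 = 0.68541
Macro-recall = mean = (0.64341 + 0.74963 + 0.50351 + 0.75464 + 0.95202 + 0.68541) / 6 = 0.7148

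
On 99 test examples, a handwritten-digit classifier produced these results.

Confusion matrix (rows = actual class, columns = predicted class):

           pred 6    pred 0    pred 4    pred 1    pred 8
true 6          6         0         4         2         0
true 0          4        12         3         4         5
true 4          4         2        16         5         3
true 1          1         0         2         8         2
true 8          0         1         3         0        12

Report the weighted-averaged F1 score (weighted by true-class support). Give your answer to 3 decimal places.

0.547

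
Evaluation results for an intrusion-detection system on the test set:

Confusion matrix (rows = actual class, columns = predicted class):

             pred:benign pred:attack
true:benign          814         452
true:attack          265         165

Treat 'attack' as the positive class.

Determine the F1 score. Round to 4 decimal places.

Precision = TP/(TP+FP) = 165/617 = 0.2674
Recall = TP/(TP+FN) = 165/430 = 0.3837
F1 = 2·TP/(2·TP+FP+FN) = 330/1047 = 0.3152

0.3152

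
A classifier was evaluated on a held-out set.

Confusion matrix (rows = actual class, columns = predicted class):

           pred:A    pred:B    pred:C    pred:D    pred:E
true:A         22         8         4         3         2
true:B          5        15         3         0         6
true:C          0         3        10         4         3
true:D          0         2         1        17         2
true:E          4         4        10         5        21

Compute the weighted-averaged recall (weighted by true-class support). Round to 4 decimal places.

0.5519

Per-class recall (TP/(TP+FN)):
  A: TP=22, FN=8+4+3+2=17 → 22/39 = 0.56410
  B: TP=15, FN=5+3+0+6=14 → 15/29 = 0.51724
  C: TP=10, FN=0+3+4+3=10 → 10/20 = 0.50000
  D: TP=17, FN=0+2+1+2=5 → 17/22 = 0.77273
  E: TP=21, FN=4+4+10+5=23 → 21/44 = 0.47727
Weighted-recall = Σ (supportᵢ/N)·recallᵢ with N=154: (39/154)·0.56410 + (29/154)·0.51724 + (20/154)·0.50000 + (22/154)·0.77273 + (44/154)·0.47727 = 0.5519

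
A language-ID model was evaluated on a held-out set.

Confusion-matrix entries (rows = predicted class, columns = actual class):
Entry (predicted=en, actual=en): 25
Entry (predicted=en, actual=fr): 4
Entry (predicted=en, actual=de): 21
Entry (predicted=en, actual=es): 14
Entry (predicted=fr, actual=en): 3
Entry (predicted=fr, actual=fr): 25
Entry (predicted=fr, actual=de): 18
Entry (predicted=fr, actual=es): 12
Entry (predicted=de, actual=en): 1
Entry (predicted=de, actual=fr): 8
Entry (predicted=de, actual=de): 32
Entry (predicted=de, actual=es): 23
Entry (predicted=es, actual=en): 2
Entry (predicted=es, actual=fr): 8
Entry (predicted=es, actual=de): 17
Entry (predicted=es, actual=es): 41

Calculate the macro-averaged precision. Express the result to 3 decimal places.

0.481

Per-class precision (TP/(TP+FP)):
  en: TP=25, FP=4+21+14=39 → 25/64 = 0.3906
  fr: TP=25, FP=3+18+12=33 → 25/58 = 0.4310
  de: TP=32, FP=1+8+23=32 → 32/64 = 0.5000
  es: TP=41, FP=2+8+17=27 → 41/68 = 0.6029
Macro-precision = mean = (0.3906 + 0.4310 + 0.5000 + 0.6029) / 4 = 0.481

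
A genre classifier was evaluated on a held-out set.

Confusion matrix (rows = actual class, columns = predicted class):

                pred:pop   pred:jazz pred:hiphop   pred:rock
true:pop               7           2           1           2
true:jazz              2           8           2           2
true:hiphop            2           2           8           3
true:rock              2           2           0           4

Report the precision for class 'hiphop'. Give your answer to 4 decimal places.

0.7273

Treat 'hiphop' as positive and all other classes as negative.
precision = TP/(TP+FP).
hiphop: TP=8, FP=1+2+0=3 → 8/11 = 0.72727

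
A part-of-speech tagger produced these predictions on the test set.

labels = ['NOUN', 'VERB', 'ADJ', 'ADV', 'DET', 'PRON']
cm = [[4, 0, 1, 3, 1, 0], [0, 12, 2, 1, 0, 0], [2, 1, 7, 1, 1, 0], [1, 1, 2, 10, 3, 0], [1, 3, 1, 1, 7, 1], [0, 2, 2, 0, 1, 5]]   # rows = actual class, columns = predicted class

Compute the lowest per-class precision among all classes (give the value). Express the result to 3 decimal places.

Per-class precision (TP/(TP+FP)):
  NOUN: TP=4, FP=0+2+1+1+0=4 → 4/8 = 0.5000
  VERB: TP=12, FP=0+1+1+3+2=7 → 12/19 = 0.6316
  ADJ: TP=7, FP=1+2+2+1+2=8 → 7/15 = 0.4667
  ADV: TP=10, FP=3+1+1+1+0=6 → 10/16 = 0.6250
  DET: TP=7, FP=1+0+1+3+1=6 → 7/13 = 0.5385
  PRON: TP=5, FP=0+0+0+0+1=1 → 5/6 = 0.8333
Lowest is class 'ADJ' with precision = 0.467.

0.467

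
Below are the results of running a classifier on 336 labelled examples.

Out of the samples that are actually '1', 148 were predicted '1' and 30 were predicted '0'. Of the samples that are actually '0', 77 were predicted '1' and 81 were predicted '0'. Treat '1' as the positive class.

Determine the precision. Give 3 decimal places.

0.658

Precision = TP/(TP+FP) = 148/(148+77) = 148/225 = 0.658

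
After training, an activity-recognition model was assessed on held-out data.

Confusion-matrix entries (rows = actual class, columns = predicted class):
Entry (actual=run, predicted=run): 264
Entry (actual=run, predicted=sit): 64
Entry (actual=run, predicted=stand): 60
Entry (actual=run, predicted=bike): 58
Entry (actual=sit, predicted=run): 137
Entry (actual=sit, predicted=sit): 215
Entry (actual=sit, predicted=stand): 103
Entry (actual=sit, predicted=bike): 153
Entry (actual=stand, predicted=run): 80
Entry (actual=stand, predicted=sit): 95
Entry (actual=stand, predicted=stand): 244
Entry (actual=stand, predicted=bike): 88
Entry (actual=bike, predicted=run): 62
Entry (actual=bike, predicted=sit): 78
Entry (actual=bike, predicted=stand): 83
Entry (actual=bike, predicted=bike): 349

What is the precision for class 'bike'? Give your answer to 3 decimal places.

0.539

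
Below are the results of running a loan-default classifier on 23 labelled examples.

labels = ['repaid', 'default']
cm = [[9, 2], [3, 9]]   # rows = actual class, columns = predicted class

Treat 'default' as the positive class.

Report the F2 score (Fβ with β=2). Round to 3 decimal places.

0.763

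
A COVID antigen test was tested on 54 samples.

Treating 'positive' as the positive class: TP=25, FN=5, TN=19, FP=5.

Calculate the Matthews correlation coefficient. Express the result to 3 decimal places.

MCC = (TP·TN − FP·FN) / √((TP+FP)(TP+FN)(TN+FP)(TN+FN))
Numerator = 25·19 − 5·5 = 450
Denominator = √(30·30·24·24) = √518400 = 720.0000
MCC = 450 / 720.0000 = 0.625

0.625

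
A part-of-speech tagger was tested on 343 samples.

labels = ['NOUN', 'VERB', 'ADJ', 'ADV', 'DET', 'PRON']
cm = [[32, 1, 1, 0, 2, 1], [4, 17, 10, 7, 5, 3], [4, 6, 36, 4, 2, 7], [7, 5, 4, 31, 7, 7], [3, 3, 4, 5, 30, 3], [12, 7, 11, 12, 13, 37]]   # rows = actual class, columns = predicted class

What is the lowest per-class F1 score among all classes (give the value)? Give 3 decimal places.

0.400

Per-class F1 score (2·TP/(2·TP+FP+FN)):
  NOUN: TP=32, FP=4+4+7+3+12=30, FN=1+1+0+2+1=5 → 64/99 = 0.6465
  VERB: TP=17, FP=1+6+5+3+7=22, FN=4+10+7+5+3=29 → 34/85 = 0.4000
  ADJ: TP=36, FP=1+10+4+4+11=30, FN=4+6+4+2+7=23 → 72/125 = 0.5760
  ADV: TP=31, FP=0+7+4+5+12=28, FN=7+5+4+7+7=30 → 62/120 = 0.5167
  DET: TP=30, FP=2+5+2+7+13=29, FN=3+3+4+5+3=18 → 60/107 = 0.5607
  PRON: TP=37, FP=1+3+7+7+3=21, FN=12+7+11+12+13=55 → 74/150 = 0.4933
Lowest is class 'VERB' with F1 score = 0.400.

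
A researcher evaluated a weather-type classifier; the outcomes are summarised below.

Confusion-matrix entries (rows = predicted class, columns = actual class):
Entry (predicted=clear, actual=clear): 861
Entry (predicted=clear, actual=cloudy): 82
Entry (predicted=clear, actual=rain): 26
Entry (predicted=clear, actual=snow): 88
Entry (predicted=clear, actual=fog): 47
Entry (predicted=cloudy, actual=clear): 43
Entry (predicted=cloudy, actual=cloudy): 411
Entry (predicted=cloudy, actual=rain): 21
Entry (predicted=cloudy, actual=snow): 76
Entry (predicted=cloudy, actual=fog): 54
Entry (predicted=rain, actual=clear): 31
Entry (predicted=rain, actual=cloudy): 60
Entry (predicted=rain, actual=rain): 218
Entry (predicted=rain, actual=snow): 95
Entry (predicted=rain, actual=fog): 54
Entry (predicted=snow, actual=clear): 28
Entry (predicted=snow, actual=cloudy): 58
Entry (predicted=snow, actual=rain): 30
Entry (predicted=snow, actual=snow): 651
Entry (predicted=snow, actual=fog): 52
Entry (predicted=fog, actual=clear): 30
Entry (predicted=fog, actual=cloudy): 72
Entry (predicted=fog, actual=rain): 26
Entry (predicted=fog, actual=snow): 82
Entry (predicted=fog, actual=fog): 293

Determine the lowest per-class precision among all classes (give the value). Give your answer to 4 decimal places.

0.4760

Per-class precision (TP/(TP+FP)):
  clear: TP=861, FP=82+26+88+47=243 → 861/1104 = 0.77989
  cloudy: TP=411, FP=43+21+76+54=194 → 411/605 = 0.67934
  rain: TP=218, FP=31+60+95+54=240 → 218/458 = 0.47598
  snow: TP=651, FP=28+58+30+52=168 → 651/819 = 0.79487
  fog: TP=293, FP=30+72+26+82=210 → 293/503 = 0.58250
Lowest is class 'rain' with precision = 0.4760.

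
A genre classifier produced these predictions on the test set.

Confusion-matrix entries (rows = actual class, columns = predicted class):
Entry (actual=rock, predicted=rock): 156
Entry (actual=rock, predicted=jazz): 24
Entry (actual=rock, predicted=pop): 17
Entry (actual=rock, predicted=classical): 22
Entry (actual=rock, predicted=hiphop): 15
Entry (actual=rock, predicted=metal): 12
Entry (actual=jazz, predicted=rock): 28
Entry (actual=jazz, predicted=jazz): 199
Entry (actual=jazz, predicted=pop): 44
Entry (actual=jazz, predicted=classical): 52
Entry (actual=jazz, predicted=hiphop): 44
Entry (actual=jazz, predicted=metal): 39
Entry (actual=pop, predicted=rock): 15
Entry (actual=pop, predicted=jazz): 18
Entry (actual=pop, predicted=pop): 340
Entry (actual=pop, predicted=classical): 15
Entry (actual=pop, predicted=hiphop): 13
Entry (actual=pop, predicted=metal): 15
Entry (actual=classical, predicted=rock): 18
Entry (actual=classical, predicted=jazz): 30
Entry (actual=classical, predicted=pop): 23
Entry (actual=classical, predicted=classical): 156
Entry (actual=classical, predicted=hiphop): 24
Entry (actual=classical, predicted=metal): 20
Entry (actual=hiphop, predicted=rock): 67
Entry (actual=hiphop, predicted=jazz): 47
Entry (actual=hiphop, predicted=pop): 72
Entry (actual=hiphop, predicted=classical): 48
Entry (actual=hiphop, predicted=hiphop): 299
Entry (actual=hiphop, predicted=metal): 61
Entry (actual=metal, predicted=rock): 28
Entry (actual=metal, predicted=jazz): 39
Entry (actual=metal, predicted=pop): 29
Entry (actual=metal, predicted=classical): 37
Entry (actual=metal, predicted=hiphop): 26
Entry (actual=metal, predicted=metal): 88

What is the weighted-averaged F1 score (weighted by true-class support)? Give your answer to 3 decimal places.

0.565

Per-class F1 score (2·TP/(2·TP+FP+FN)):
  rock: TP=156, FP=28+15+18+67+28=156, FN=24+17+22+15+12=90 → 312/558 = 0.5591
  jazz: TP=199, FP=24+18+30+47+39=158, FN=28+44+52+44+39=207 → 398/763 = 0.5216
  pop: TP=340, FP=17+44+23+72+29=185, FN=15+18+15+13+15=76 → 680/941 = 0.7226
  classical: TP=156, FP=22+52+15+48+37=174, FN=18+30+23+24+20=115 → 312/601 = 0.5191
  hiphop: TP=299, FP=15+44+13+24+26=122, FN=67+47+72+48+61=295 → 598/1015 = 0.5892
  metal: TP=88, FP=12+39+15+20+61=147, FN=28+39+29+37+26=159 → 176/482 = 0.3651
Weighted-F1 score = Σ (supportᵢ/N)·F1 scoreᵢ with N=2180: (246/2180)·0.5591 + (406/2180)·0.5216 + (416/2180)·0.7226 + (271/2180)·0.5191 + (594/2180)·0.5892 + (247/2180)·0.3651 = 0.565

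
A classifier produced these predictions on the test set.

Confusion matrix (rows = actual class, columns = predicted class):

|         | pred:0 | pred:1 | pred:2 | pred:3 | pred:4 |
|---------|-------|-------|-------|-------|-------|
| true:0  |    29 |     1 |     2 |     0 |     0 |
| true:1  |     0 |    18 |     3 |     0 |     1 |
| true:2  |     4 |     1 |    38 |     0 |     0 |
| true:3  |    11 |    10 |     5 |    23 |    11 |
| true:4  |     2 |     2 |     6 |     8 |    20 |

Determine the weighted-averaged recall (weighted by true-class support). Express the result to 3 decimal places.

Per-class recall (TP/(TP+FN)):
  0: TP=29, FN=1+2+0+0=3 → 29/32 = 0.9063
  1: TP=18, FN=0+3+0+1=4 → 18/22 = 0.8182
  2: TP=38, FN=4+1+0+0=5 → 38/43 = 0.8837
  3: TP=23, FN=11+10+5+11=37 → 23/60 = 0.3833
  4: TP=20, FN=2+2+6+8=18 → 20/38 = 0.5263
Weighted-recall = Σ (supportᵢ/N)·recallᵢ with N=195: (32/195)·0.9063 + (22/195)·0.8182 + (43/195)·0.8837 + (60/195)·0.3833 + (38/195)·0.5263 = 0.656

0.656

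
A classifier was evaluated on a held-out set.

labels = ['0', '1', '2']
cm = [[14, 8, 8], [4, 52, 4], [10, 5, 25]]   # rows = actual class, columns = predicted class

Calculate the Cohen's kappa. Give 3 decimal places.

0.525

Observed agreement pₒ = trace/N = 91/130 = 0.7000
Expected agreement pₑ = Σ (rowᵢ·colᵢ)/N² = (30·28 + 60·65 + 40·37)/130² = 0.3680
κ = (pₒ − pₑ)/(1 − pₑ) = (0.7000 − 0.3680)/(1 − 0.3680) = 0.525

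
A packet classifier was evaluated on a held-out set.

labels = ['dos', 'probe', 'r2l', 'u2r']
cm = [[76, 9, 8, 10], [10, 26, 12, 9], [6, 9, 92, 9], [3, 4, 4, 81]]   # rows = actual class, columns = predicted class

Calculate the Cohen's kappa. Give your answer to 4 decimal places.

0.6558

Observed agreement pₒ = trace/N = 275/368 = 0.74728
Expected agreement pₑ = Σ (rowᵢ·colᵢ)/N² = (103·95 + 57·48 + 116·116 + 92·109)/368² = 0.26587
κ = (pₒ − pₑ)/(1 − pₑ) = (0.74728 − 0.26587)/(1 − 0.26587) = 0.6558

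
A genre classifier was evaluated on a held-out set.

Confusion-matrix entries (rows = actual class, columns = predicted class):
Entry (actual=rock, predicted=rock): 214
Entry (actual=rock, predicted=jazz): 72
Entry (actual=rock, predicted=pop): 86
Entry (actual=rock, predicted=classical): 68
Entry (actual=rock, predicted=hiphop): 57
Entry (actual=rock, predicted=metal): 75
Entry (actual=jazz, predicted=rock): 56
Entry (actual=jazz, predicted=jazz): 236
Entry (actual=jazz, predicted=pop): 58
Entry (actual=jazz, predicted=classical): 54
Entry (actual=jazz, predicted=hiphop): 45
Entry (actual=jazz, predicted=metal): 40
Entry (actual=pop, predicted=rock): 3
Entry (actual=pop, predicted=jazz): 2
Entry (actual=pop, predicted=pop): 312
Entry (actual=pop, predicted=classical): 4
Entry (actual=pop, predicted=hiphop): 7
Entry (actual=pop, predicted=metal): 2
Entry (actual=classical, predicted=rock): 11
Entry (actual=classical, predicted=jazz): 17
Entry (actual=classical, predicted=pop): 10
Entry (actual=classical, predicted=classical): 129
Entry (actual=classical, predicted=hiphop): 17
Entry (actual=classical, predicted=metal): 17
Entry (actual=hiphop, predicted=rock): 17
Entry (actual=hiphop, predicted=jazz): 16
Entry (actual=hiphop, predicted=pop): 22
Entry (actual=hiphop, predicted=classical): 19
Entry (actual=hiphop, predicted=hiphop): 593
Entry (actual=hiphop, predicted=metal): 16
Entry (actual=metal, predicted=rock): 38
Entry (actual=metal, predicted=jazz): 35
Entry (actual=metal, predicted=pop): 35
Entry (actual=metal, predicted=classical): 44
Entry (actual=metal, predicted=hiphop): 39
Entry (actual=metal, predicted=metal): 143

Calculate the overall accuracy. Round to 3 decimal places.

0.624

Accuracy = trace / total = (214+236+312+129+593+143=1627) / 2609 = 1627/2609 = 0.624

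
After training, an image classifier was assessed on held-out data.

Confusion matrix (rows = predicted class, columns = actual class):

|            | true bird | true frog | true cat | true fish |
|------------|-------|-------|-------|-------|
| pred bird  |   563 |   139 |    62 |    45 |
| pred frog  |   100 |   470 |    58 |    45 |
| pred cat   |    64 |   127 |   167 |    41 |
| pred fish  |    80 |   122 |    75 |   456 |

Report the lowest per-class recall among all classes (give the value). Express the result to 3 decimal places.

0.461

Per-class recall (TP/(TP+FN)):
  bird: TP=563, FN=100+64+80=244 → 563/807 = 0.6976
  frog: TP=470, FN=139+127+122=388 → 470/858 = 0.5478
  cat: TP=167, FN=62+58+75=195 → 167/362 = 0.4613
  fish: TP=456, FN=45+45+41=131 → 456/587 = 0.7768
Lowest is class 'cat' with recall = 0.461.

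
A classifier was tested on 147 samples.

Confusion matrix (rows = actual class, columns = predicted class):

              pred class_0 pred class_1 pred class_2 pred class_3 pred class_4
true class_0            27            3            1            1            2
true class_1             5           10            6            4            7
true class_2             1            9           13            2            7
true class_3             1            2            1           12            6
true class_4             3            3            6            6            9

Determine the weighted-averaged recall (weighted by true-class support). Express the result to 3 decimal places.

0.483

Per-class recall (TP/(TP+FN)):
  class_0: TP=27, FN=3+1+1+2=7 → 27/34 = 0.7941
  class_1: TP=10, FN=5+6+4+7=22 → 10/32 = 0.3125
  class_2: TP=13, FN=1+9+2+7=19 → 13/32 = 0.4063
  class_3: TP=12, FN=1+2+1+6=10 → 12/22 = 0.5455
  class_4: TP=9, FN=3+3+6+6=18 → 9/27 = 0.3333
Weighted-recall = Σ (supportᵢ/N)·recallᵢ with N=147: (34/147)·0.7941 + (32/147)·0.3125 + (32/147)·0.4063 + (22/147)·0.5455 + (27/147)·0.3333 = 0.483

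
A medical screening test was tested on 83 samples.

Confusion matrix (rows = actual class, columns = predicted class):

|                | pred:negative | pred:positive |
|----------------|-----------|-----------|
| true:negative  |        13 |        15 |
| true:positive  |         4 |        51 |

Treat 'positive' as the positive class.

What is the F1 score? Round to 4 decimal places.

0.8430

Precision = TP/(TP+FP) = 51/66 = 0.7727
Recall = TP/(TP+FN) = 51/55 = 0.9273
F1 = 2·TP/(2·TP+FP+FN) = 102/121 = 0.8430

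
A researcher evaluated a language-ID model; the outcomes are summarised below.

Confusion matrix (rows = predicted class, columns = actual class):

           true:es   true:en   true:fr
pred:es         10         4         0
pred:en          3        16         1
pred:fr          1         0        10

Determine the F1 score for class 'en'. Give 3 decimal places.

Treat 'en' as positive and all other classes as negative.
F1 score = 2·TP/(2·TP+FP+FN).
en: TP=16, FP=3+1=4, FN=4+0=4 → 32/40 = 0.8000

0.800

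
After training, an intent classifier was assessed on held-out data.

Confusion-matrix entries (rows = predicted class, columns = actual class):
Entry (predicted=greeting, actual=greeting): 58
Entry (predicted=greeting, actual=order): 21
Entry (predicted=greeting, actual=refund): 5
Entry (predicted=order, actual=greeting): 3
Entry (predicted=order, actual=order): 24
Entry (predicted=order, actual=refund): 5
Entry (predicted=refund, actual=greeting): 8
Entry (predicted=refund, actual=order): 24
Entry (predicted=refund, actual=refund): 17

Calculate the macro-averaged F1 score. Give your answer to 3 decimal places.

0.560

Per-class F1 score (2·TP/(2·TP+FP+FN)):
  greeting: TP=58, FP=21+5=26, FN=3+8=11 → 116/153 = 0.7582
  order: TP=24, FP=3+5=8, FN=21+24=45 → 48/101 = 0.4752
  refund: TP=17, FP=8+24=32, FN=5+5=10 → 34/76 = 0.4474
Macro-F1 score = mean = (0.7582 + 0.4752 + 0.4474) / 3 = 0.560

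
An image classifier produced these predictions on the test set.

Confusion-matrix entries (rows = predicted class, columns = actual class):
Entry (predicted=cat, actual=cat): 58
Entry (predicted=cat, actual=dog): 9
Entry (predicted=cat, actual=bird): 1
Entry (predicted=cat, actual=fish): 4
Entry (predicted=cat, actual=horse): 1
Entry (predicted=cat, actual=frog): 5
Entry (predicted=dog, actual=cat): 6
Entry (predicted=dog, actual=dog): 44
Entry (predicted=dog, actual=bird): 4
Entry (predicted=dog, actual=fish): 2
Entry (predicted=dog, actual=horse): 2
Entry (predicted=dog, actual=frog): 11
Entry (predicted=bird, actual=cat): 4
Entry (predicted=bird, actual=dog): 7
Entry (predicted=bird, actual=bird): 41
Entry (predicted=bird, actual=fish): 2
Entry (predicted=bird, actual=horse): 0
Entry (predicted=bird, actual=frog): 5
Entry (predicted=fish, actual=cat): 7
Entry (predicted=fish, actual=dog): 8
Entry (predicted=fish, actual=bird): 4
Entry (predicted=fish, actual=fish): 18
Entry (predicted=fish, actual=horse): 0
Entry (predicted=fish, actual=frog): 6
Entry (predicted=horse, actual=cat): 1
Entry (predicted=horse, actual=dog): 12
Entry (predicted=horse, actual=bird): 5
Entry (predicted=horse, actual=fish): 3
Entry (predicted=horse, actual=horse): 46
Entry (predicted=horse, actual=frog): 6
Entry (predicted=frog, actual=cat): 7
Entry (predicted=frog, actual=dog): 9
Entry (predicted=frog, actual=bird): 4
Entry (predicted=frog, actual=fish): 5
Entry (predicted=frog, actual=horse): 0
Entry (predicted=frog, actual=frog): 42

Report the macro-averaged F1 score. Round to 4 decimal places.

Per-class F1 score (2·TP/(2·TP+FP+FN)):
  cat: TP=58, FP=9+1+4+1+5=20, FN=6+4+7+1+7=25 → 116/161 = 0.72050
  dog: TP=44, FP=6+4+2+2+11=25, FN=9+7+8+12+9=45 → 88/158 = 0.55696
  bird: TP=41, FP=4+7+2+0+5=18, FN=1+4+4+5+4=18 → 82/118 = 0.69492
  fish: TP=18, FP=7+8+4+0+6=25, FN=4+2+2+3+5=16 → 36/77 = 0.46753
  horse: TP=46, FP=1+12+5+3+6=27, FN=1+2+0+0+0=3 → 92/122 = 0.75410
  frog: TP=42, FP=7+9+4+5+0=25, FN=5+11+5+6+6=33 → 84/142 = 0.59155
Macro-F1 score = mean = (0.72050 + 0.55696 + 0.69492 + 0.46753 + 0.75410 + 0.59155) / 6 = 0.6309

0.6309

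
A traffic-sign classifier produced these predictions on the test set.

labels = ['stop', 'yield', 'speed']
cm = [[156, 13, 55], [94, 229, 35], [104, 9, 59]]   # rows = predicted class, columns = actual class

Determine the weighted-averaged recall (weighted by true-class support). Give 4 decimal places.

Per-class recall (TP/(TP+FN)):
  stop: TP=156, FN=94+104=198 → 156/354 = 0.44068
  yield: TP=229, FN=13+9=22 → 229/251 = 0.91235
  speed: TP=59, FN=55+35=90 → 59/149 = 0.39597
Weighted-recall = Σ (supportᵢ/N)·recallᵢ with N=754: (354/754)·0.44068 + (251/754)·0.91235 + (149/754)·0.39597 = 0.5889

0.5889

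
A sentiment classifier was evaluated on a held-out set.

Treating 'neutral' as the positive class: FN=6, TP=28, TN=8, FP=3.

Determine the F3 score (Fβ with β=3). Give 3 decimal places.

0.831

Fβ = (1+β²)·TP / ((1+β²)·TP + β²·FN + FP), with β²=9
= 10·28 / (10·28 + 9·6 + 3) = 0.831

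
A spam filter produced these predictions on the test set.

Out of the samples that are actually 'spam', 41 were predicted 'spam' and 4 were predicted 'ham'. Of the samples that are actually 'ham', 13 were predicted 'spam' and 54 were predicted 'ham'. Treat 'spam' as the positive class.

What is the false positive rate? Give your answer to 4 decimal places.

FPR = FP/(FP+TN) = 13/(13+54) = 0.1940

0.1940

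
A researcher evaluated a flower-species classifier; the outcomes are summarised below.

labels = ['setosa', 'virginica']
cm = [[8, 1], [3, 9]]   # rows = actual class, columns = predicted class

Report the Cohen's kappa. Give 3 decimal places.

Observed agreement pₒ = trace/N = 17/21 = 0.8095
Expected agreement pₑ = Σ (rowᵢ·colᵢ)/N² = (9·11 + 12·10)/21² = 0.4966
κ = (pₒ − pₑ)/(1 − pₑ) = (0.8095 − 0.4966)/(1 − 0.4966) = 0.622

0.622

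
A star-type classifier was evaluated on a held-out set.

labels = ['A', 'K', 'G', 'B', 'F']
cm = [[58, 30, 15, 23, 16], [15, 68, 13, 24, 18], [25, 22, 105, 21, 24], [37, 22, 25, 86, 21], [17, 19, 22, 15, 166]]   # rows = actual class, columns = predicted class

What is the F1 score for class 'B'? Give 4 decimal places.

F1 score = 2·TP/(2·TP+FP+FN).
B: TP=86, FP=23+24+21+15=83, FN=37+22+25+21=105 → 172/360 = 0.47778

0.4778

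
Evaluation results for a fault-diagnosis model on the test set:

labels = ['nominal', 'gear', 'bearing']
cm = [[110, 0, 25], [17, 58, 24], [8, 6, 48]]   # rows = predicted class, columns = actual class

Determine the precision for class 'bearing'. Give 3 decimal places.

0.774

precision = TP/(TP+FP).
bearing: TP=48, FP=8+6=14 → 48/62 = 0.7742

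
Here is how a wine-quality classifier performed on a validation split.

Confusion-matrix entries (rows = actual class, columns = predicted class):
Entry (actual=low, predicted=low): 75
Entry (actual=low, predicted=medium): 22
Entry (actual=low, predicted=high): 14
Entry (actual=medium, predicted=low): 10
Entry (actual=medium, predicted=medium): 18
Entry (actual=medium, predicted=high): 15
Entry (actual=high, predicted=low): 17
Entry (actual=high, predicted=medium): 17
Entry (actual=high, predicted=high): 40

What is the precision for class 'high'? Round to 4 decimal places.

0.5797

Take TP from the diagonal, FP from the rest of the 'high' prediction marginal, FN from the rest of the 'high' actual marginal.
precision = TP/(TP+FP).
high: TP=40, FP=14+15=29 → 40/69 = 0.57971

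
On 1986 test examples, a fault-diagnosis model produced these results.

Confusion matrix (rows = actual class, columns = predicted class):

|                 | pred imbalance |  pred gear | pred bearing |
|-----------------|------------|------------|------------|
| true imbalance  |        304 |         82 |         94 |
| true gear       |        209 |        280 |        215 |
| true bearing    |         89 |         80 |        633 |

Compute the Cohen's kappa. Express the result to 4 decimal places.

Observed agreement pₒ = trace/N = 1217/1986 = 0.61279
Expected agreement pₑ = Σ (rowᵢ·colᵢ)/N² = (480·602 + 704·442 + 802·942)/1986² = 0.34370
κ = (pₒ − pₑ)/(1 − pₑ) = (0.61279 − 0.34370)/(1 − 0.34370) = 0.4100

0.4100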